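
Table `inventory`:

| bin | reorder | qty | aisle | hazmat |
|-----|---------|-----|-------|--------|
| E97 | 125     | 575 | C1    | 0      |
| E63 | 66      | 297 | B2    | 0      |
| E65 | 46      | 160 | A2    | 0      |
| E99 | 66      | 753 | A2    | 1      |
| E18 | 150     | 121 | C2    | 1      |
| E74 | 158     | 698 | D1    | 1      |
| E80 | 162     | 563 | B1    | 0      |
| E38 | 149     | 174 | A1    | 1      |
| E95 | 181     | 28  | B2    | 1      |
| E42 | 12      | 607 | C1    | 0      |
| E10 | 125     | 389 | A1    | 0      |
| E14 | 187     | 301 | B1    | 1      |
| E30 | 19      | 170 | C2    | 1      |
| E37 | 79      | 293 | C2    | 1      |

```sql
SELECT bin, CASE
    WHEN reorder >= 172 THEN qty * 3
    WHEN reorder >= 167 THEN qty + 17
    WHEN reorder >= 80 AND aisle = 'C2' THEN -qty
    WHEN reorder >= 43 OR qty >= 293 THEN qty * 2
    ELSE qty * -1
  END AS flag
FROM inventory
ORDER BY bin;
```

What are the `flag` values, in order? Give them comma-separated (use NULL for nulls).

bin=E10: reorder >= 43 OR qty >= 293 → 778
bin=E14: reorder >= 172 → 903
bin=E18: reorder >= 80 AND aisle = 'C2' → -121
bin=E30: ELSE → -170
bin=E37: reorder >= 43 OR qty >= 293 → 586
bin=E38: reorder >= 43 OR qty >= 293 → 348
bin=E42: reorder >= 43 OR qty >= 293 → 1214
bin=E63: reorder >= 43 OR qty >= 293 → 594
bin=E65: reorder >= 43 OR qty >= 293 → 320
bin=E74: reorder >= 43 OR qty >= 293 → 1396
bin=E80: reorder >= 43 OR qty >= 293 → 1126
bin=E95: reorder >= 172 → 84
bin=E97: reorder >= 43 OR qty >= 293 → 1150
bin=E99: reorder >= 43 OR qty >= 293 → 1506

778, 903, -121, -170, 586, 348, 1214, 594, 320, 1396, 1126, 84, 1150, 1506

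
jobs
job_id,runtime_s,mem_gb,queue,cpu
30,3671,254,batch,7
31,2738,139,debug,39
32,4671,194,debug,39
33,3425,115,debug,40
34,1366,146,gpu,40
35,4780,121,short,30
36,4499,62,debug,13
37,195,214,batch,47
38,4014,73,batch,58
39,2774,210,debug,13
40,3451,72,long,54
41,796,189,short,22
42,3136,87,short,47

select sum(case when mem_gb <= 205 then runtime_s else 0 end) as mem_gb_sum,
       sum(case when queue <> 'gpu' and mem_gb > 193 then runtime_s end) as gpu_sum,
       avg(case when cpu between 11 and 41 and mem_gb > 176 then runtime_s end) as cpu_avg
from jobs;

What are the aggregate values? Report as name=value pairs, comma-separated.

[mem_gb_sum: mem_gb <= 205]
job_id=30: ✗
job_id=31: ✓ → 2738
job_id=32: ✓ → 4671
job_id=33: ✓ → 3425
job_id=34: ✓ → 1366
job_id=35: ✓ → 4780
job_id=36: ✓ → 4499
job_id=37: ✗
job_id=38: ✓ → 4014
job_id=39: ✗
job_id=40: ✓ → 3451
job_id=41: ✓ → 796
job_id=42: ✓ → 3136
mem_gb_sum = 2738 + 4671 + 3425 + 1366 + 4780 + 4499 + 4014 + 3451 + 796 + 3136 = 32876
—
[gpu_sum: queue <> 'gpu' and mem_gb > 193]
job_id=30: ✓ → 3671
job_id=31: ✗
job_id=32: ✓ → 4671
job_id=33: ✗
job_id=34: ✗
job_id=35: ✗
job_id=36: ✗
job_id=37: ✓ → 195
job_id=38: ✗
job_id=39: ✓ → 2774
job_id=40: ✗
job_id=41: ✗
job_id=42: ✗
gpu_sum = 3671 + 4671 + 195 + 2774 = 11311
—
[cpu_avg: cpu between 11 and 41 and mem_gb > 176]
job_id=30: ✗
job_id=31: ✗
job_id=32: ✓ → 4671
job_id=33: ✗
job_id=34: ✗
job_id=35: ✗
job_id=36: ✗
job_id=37: ✗
job_id=38: ✗
job_id=39: ✓ → 2774
job_id=40: ✗
job_id=41: ✓ → 796
job_id=42: ✗
cpu_avg = (4671 + 2774 + 796) / 3 = 2747

mem_gb_sum=32876, gpu_sum=11311, cpu_avg=2747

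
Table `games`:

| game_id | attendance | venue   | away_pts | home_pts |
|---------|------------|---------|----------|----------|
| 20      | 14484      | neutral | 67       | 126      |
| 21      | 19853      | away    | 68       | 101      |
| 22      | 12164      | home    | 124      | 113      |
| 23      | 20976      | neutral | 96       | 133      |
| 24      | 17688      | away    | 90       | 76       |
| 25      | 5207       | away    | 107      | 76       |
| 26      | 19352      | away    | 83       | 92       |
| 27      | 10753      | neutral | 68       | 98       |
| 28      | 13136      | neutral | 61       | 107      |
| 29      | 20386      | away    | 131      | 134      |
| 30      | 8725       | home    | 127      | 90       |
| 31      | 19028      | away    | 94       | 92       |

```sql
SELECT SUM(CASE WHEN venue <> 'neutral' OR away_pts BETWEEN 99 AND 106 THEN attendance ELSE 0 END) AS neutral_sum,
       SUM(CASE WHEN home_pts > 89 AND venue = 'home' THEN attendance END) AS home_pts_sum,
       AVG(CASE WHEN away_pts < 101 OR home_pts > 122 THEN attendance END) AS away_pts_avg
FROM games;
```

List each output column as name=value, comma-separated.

[neutral_sum: venue <> 'neutral' OR away_pts BETWEEN 99 AND 106]
game_id=20: ✗
game_id=21: ✓ → 19853
game_id=22: ✓ → 12164
game_id=23: ✗
game_id=24: ✓ → 17688
game_id=25: ✓ → 5207
game_id=26: ✓ → 19352
game_id=27: ✗
game_id=28: ✗
game_id=29: ✓ → 20386
game_id=30: ✓ → 8725
game_id=31: ✓ → 19028
neutral_sum = 19853 + 12164 + 17688 + 5207 + 19352 + 20386 + 8725 + 19028 = 122403
—
[home_pts_sum: home_pts > 89 AND venue = 'home']
game_id=20: ✗
game_id=21: ✗
game_id=22: ✓ → 12164
game_id=23: ✗
game_id=24: ✗
game_id=25: ✗
game_id=26: ✗
game_id=27: ✗
game_id=28: ✗
game_id=29: ✗
game_id=30: ✓ → 8725
game_id=31: ✗
home_pts_sum = 12164 + 8725 = 20889
—
[away_pts_avg: away_pts < 101 OR home_pts > 122]
game_id=20: ✓ → 14484
game_id=21: ✓ → 19853
game_id=22: ✗
game_id=23: ✓ → 20976
game_id=24: ✓ → 17688
game_id=25: ✗
game_id=26: ✓ → 19352
game_id=27: ✓ → 10753
game_id=28: ✓ → 13136
game_id=29: ✓ → 20386
game_id=30: ✗
game_id=31: ✓ → 19028
away_pts_avg = (14484 + 19853 + 20976 + 17688 + 19352 + 10753 + 13136 + 20386 + 19028) / 9 = 17295.1111111111

neutral_sum=122403, home_pts_sum=20889, away_pts_avg=17295.1111111111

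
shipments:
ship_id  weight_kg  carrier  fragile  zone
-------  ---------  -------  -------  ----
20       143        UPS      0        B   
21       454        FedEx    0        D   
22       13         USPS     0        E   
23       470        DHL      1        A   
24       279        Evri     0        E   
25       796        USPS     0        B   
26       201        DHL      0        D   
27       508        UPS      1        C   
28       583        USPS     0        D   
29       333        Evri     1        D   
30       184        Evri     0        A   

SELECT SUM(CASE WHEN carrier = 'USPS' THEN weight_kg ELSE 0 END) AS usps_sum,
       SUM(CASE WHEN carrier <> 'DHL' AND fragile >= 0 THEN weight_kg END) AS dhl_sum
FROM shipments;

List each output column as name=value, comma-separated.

usps_sum=1392, dhl_sum=3293

[usps_sum: carrier = 'USPS']
ship_id=20: ✗
ship_id=21: ✗
ship_id=22: ✓ → 13
ship_id=23: ✗
ship_id=24: ✗
ship_id=25: ✓ → 796
ship_id=26: ✗
ship_id=27: ✗
ship_id=28: ✓ → 583
ship_id=29: ✗
ship_id=30: ✗
usps_sum = 13 + 796 + 583 = 1392
—
[dhl_sum: carrier <> 'DHL' AND fragile >= 0]
ship_id=20: ✓ → 143
ship_id=21: ✓ → 454
ship_id=22: ✓ → 13
ship_id=23: ✗
ship_id=24: ✓ → 279
ship_id=25: ✓ → 796
ship_id=26: ✗
ship_id=27: ✓ → 508
ship_id=28: ✓ → 583
ship_id=29: ✓ → 333
ship_id=30: ✓ → 184
dhl_sum = 143 + 454 + 13 + 279 + 796 + 508 + 583 + 333 + 184 = 3293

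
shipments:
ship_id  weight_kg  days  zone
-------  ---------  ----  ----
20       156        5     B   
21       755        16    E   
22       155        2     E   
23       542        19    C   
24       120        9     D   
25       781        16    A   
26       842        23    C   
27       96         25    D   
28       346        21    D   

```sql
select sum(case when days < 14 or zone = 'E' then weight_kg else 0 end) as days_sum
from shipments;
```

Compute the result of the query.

ship_id=20: ✓ → 156
ship_id=21: ✓ → 755
ship_id=22: ✓ → 155
ship_id=23: ✗
ship_id=24: ✓ → 120
ship_id=25: ✗
ship_id=26: ✗
ship_id=27: ✗
ship_id=28: ✗
days_sum = 156 + 755 + 155 + 120 = 1186

1186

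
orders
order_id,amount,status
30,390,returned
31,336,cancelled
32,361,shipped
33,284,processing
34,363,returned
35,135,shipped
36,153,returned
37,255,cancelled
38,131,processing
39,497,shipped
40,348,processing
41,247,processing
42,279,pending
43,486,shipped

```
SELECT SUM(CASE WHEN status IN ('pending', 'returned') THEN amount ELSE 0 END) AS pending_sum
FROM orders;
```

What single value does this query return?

order_id=30: ✓ → 390
order_id=31: ✗
order_id=32: ✗
order_id=33: ✗
order_id=34: ✓ → 363
order_id=35: ✗
order_id=36: ✓ → 153
order_id=37: ✗
order_id=38: ✗
order_id=39: ✗
order_id=40: ✗
order_id=41: ✗
order_id=42: ✓ → 279
order_id=43: ✗
pending_sum = 390 + 363 + 153 + 279 = 1185

1185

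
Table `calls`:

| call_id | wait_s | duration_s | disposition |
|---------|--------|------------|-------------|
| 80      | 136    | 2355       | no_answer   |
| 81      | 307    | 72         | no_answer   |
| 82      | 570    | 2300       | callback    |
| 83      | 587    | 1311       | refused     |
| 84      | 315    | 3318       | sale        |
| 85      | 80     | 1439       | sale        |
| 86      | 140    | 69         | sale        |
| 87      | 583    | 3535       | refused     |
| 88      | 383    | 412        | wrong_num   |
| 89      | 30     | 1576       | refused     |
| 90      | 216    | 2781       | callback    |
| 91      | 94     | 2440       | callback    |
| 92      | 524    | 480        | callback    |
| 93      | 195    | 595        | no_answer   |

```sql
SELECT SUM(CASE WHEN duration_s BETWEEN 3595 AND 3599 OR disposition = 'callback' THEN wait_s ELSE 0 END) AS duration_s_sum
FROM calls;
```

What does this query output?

1404

call_id=80: ✗
call_id=81: ✗
call_id=82: ✓ → 570
call_id=83: ✗
call_id=84: ✗
call_id=85: ✗
call_id=86: ✗
call_id=87: ✗
call_id=88: ✗
call_id=89: ✗
call_id=90: ✓ → 216
call_id=91: ✓ → 94
call_id=92: ✓ → 524
call_id=93: ✗
duration_s_sum = 570 + 216 + 94 + 524 = 1404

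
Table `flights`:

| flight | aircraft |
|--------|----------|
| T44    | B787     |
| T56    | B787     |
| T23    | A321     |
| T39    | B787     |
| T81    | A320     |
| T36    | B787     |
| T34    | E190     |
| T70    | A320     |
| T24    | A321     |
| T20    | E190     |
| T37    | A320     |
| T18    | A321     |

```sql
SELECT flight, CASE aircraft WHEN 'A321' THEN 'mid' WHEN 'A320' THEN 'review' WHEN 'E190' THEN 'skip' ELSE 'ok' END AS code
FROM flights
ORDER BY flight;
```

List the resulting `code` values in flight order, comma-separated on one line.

mid, skip, mid, mid, skip, ok, review, ok, ok, ok, review, review

flight=T18: aircraft='A321' → mid
flight=T20: aircraft='E190' → skip
flight=T23: aircraft='A321' → mid
flight=T24: aircraft='A321' → mid
flight=T34: aircraft='E190' → skip
flight=T36: ELSE → ok
flight=T37: aircraft='A320' → review
flight=T39: ELSE → ok
flight=T44: ELSE → ok
flight=T56: ELSE → ok
flight=T70: aircraft='A320' → review
flight=T81: aircraft='A320' → review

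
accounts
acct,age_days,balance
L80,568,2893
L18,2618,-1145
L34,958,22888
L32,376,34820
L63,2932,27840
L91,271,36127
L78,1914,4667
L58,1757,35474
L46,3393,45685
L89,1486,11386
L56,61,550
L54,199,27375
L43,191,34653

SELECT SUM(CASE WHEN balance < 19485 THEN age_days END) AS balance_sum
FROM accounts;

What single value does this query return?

acct=L80: ✓ → 568
acct=L18: ✓ → 2618
acct=L34: ✗
acct=L32: ✗
acct=L63: ✗
acct=L91: ✗
acct=L78: ✓ → 1914
acct=L58: ✗
acct=L46: ✗
acct=L89: ✓ → 1486
acct=L56: ✓ → 61
acct=L54: ✗
acct=L43: ✗
balance_sum = 568 + 2618 + 1914 + 1486 + 61 = 6647

6647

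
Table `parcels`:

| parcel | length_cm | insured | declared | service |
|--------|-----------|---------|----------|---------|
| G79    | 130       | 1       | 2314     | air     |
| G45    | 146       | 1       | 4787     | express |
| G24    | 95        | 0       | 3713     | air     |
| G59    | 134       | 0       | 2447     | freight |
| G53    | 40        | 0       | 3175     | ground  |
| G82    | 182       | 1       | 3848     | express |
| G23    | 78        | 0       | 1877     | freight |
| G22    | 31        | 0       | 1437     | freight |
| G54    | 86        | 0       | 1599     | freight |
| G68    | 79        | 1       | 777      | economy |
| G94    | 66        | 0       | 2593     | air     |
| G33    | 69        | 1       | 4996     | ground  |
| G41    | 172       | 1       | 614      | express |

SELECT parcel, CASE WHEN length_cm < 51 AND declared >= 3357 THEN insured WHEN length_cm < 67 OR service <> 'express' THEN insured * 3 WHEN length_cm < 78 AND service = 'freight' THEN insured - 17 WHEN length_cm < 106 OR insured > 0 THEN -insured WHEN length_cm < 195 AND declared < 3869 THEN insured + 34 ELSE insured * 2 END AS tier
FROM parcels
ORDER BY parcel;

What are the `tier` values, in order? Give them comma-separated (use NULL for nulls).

0, 0, 0, 3, -1, -1, 0, 0, 0, 3, 3, -1, 0

parcel=G22: length_cm < 67 OR service <> 'express' → 0
parcel=G23: length_cm < 67 OR service <> 'express' → 0
parcel=G24: length_cm < 67 OR service <> 'express' → 0
parcel=G33: length_cm < 67 OR service <> 'express' → 3
parcel=G41: length_cm < 106 OR insured > 0 → -1
parcel=G45: length_cm < 106 OR insured > 0 → -1
parcel=G53: length_cm < 67 OR service <> 'express' → 0
parcel=G54: length_cm < 67 OR service <> 'express' → 0
parcel=G59: length_cm < 67 OR service <> 'express' → 0
parcel=G68: length_cm < 67 OR service <> 'express' → 3
parcel=G79: length_cm < 67 OR service <> 'express' → 3
parcel=G82: length_cm < 106 OR insured > 0 → -1
parcel=G94: length_cm < 67 OR service <> 'express' → 0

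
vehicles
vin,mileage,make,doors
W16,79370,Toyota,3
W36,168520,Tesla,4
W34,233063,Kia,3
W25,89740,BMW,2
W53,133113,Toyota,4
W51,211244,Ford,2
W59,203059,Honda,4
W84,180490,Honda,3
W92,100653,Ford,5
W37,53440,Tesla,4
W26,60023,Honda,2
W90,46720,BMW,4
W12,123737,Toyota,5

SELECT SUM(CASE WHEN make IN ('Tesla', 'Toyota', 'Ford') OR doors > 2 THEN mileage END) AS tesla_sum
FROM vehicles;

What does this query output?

vin=W16: ✓ → 79370
vin=W36: ✓ → 168520
vin=W34: ✓ → 233063
vin=W25: ✗
vin=W53: ✓ → 133113
vin=W51: ✓ → 211244
vin=W59: ✓ → 203059
vin=W84: ✓ → 180490
vin=W92: ✓ → 100653
vin=W37: ✓ → 53440
vin=W26: ✗
vin=W90: ✓ → 46720
vin=W12: ✓ → 123737
tesla_sum = 79370 + 168520 + 233063 + 133113 + 211244 + 203059 + 180490 + 100653 + 53440 + 46720 + 123737 = 1533409

1533409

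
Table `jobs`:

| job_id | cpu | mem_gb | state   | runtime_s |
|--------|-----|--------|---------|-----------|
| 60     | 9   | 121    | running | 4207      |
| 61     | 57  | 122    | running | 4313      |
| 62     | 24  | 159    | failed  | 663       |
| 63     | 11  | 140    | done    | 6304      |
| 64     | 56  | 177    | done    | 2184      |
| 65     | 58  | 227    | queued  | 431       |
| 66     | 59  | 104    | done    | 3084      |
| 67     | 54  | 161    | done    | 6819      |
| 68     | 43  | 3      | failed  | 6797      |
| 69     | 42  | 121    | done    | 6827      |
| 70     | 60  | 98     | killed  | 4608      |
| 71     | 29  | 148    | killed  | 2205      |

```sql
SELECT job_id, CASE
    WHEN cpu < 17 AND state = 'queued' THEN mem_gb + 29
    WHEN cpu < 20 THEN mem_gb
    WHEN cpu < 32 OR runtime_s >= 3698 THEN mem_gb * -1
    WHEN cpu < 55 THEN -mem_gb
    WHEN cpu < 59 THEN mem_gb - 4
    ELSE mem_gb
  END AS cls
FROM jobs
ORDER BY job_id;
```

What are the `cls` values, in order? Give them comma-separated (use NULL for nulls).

job_id=60: cpu < 20 → 121
job_id=61: cpu < 32 OR runtime_s >= 3698 → -122
job_id=62: cpu < 32 OR runtime_s >= 3698 → -159
job_id=63: cpu < 20 → 140
job_id=64: cpu < 59 → 173
job_id=65: cpu < 59 → 223
job_id=66: ELSE → 104
job_id=67: cpu < 32 OR runtime_s >= 3698 → -161
job_id=68: cpu < 32 OR runtime_s >= 3698 → -3
job_id=69: cpu < 32 OR runtime_s >= 3698 → -121
job_id=70: cpu < 32 OR runtime_s >= 3698 → -98
job_id=71: cpu < 32 OR runtime_s >= 3698 → -148

121, -122, -159, 140, 173, 223, 104, -161, -3, -121, -98, -148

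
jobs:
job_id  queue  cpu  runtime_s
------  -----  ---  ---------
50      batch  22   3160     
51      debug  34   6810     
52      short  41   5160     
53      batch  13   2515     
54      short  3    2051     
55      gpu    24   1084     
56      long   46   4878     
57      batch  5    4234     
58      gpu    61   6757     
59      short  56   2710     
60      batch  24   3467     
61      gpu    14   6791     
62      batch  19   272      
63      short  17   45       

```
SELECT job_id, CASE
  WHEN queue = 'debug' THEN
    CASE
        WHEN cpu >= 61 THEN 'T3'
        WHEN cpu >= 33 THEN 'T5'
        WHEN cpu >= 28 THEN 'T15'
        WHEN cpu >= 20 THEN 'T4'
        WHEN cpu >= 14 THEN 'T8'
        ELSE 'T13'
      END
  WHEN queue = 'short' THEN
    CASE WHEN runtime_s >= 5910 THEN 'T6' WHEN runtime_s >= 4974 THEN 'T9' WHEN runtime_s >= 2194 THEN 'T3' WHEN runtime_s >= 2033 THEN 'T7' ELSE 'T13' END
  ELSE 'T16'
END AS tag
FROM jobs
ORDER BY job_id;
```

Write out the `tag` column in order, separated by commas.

job_id=50: queue='batch' → outer ELSE → T16
job_id=51: queue='debug' → inner[cpu >= 33] → T5
job_id=52: queue='short' → inner[runtime_s >= 4974] → T9
job_id=53: queue='batch' → outer ELSE → T16
job_id=54: queue='short' → inner[runtime_s >= 2033] → T7
job_id=55: queue='gpu' → outer ELSE → T16
job_id=56: queue='long' → outer ELSE → T16
job_id=57: queue='batch' → outer ELSE → T16
job_id=58: queue='gpu' → outer ELSE → T16
job_id=59: queue='short' → inner[runtime_s >= 2194] → T3
job_id=60: queue='batch' → outer ELSE → T16
job_id=61: queue='gpu' → outer ELSE → T16
job_id=62: queue='batch' → outer ELSE → T16
job_id=63: queue='short' → inner[ELSE] → T13

T16, T5, T9, T16, T7, T16, T16, T16, T16, T3, T16, T16, T16, T13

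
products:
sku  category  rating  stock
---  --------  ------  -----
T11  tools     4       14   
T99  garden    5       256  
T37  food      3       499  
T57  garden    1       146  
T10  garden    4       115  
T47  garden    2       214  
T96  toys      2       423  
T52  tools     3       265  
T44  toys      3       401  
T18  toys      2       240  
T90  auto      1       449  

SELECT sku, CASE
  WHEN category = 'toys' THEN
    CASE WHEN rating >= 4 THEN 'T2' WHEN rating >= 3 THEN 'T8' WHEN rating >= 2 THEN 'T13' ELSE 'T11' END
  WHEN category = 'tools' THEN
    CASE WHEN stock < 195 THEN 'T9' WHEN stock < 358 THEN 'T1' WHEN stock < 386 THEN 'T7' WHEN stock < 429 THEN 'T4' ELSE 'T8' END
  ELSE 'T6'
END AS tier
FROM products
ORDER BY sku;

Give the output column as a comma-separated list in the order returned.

T6, T9, T13, T6, T8, T6, T1, T6, T6, T13, T6

sku=T10: category='garden' → outer ELSE → T6
sku=T11: category='tools' → inner[stock < 195] → T9
sku=T18: category='toys' → inner[rating >= 2] → T13
sku=T37: category='food' → outer ELSE → T6
sku=T44: category='toys' → inner[rating >= 3] → T8
sku=T47: category='garden' → outer ELSE → T6
sku=T52: category='tools' → inner[stock < 358] → T1
sku=T57: category='garden' → outer ELSE → T6
sku=T90: category='auto' → outer ELSE → T6
sku=T96: category='toys' → inner[rating >= 2] → T13
sku=T99: category='garden' → outer ELSE → T6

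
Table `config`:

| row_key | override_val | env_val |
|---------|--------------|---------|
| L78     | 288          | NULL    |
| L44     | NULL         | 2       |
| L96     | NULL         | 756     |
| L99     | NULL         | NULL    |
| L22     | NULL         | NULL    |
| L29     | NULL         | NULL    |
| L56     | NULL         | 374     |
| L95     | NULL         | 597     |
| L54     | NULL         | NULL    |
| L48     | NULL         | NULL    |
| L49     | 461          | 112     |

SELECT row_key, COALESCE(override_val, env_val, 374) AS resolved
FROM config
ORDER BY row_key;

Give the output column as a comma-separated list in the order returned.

374, 374, 2, 374, 461, 374, 374, 288, 597, 756, 374

row_key=L22: override_val=NULL, env_val=NULL, → literal 374 → 374
row_key=L29: override_val=NULL, env_val=NULL, → literal 374 → 374
row_key=L44: override_val=NULL, env_val=2 → 2
row_key=L48: override_val=NULL, env_val=NULL, → literal 374 → 374
row_key=L49: override_val=461 → 461
row_key=L54: override_val=NULL, env_val=NULL, → literal 374 → 374
row_key=L56: override_val=NULL, env_val=374 → 374
row_key=L78: override_val=288 → 288
row_key=L95: override_val=NULL, env_val=597 → 597
row_key=L96: override_val=NULL, env_val=756 → 756
row_key=L99: override_val=NULL, env_val=NULL, → literal 374 → 374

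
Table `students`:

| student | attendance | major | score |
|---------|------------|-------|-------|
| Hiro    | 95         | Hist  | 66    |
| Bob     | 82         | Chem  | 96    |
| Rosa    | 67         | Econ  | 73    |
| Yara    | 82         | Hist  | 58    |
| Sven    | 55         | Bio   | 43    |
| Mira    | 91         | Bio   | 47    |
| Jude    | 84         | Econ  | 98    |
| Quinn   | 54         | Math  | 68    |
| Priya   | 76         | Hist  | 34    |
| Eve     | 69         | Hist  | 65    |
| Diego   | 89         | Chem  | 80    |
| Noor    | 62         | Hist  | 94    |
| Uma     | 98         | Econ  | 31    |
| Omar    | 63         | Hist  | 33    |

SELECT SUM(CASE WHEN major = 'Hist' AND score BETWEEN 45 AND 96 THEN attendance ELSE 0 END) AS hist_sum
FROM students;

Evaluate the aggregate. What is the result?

308

student=Hiro: ✓ → 95
student=Bob: ✗
student=Rosa: ✗
student=Yara: ✓ → 82
student=Sven: ✗
student=Mira: ✗
student=Jude: ✗
student=Quinn: ✗
student=Priya: ✗
student=Eve: ✓ → 69
student=Diego: ✗
student=Noor: ✓ → 62
student=Uma: ✗
student=Omar: ✗
hist_sum = 95 + 82 + 69 + 62 = 308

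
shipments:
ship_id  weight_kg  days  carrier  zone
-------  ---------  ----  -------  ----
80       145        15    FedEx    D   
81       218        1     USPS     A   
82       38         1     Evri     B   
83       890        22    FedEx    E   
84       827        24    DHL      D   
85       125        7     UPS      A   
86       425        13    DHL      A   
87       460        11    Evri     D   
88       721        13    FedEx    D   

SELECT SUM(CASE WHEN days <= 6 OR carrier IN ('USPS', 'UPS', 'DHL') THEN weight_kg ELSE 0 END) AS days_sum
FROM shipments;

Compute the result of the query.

1633

ship_id=80: ✗
ship_id=81: ✓ → 218
ship_id=82: ✓ → 38
ship_id=83: ✗
ship_id=84: ✓ → 827
ship_id=85: ✓ → 125
ship_id=86: ✓ → 425
ship_id=87: ✗
ship_id=88: ✗
days_sum = 218 + 38 + 827 + 125 + 425 = 1633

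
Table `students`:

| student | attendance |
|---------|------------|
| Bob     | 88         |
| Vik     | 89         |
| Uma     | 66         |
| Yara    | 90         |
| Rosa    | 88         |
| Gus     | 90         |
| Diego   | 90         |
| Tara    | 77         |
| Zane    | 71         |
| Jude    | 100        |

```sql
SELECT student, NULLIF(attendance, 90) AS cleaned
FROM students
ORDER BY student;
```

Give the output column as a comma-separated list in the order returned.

88, NULL, NULL, 100, 88, 77, 66, 89, NULL, 71

student=Bob: attendance=88 vs 90: differ → 88
student=Diego: attendance=90 vs 90: equal → NULL
student=Gus: attendance=90 vs 90: equal → NULL
student=Jude: attendance=100 vs 90: differ → 100
student=Rosa: attendance=88 vs 90: differ → 88
student=Tara: attendance=77 vs 90: differ → 77
student=Uma: attendance=66 vs 90: differ → 66
student=Vik: attendance=89 vs 90: differ → 89
student=Yara: attendance=90 vs 90: equal → NULL
student=Zane: attendance=71 vs 90: differ → 71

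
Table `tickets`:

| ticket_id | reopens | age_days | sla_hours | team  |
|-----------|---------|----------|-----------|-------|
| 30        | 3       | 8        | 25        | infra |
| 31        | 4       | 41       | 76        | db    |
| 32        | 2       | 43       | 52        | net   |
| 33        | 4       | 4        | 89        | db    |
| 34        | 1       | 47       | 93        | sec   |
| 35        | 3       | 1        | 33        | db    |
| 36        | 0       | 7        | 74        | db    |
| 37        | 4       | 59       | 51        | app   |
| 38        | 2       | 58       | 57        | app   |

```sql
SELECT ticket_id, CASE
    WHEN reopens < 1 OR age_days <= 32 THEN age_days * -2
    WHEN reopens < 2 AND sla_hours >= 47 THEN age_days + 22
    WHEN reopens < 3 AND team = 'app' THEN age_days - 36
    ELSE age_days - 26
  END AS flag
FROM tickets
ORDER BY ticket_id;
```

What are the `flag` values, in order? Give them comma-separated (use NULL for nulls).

ticket_id=30: reopens < 1 OR age_days <= 32 → -16
ticket_id=31: ELSE → 15
ticket_id=32: ELSE → 17
ticket_id=33: reopens < 1 OR age_days <= 32 → -8
ticket_id=34: reopens < 2 AND sla_hours >= 47 → 69
ticket_id=35: reopens < 1 OR age_days <= 32 → -2
ticket_id=36: reopens < 1 OR age_days <= 32 → -14
ticket_id=37: ELSE → 33
ticket_id=38: reopens < 3 AND team = 'app' → 22

-16, 15, 17, -8, 69, -2, -14, 33, 22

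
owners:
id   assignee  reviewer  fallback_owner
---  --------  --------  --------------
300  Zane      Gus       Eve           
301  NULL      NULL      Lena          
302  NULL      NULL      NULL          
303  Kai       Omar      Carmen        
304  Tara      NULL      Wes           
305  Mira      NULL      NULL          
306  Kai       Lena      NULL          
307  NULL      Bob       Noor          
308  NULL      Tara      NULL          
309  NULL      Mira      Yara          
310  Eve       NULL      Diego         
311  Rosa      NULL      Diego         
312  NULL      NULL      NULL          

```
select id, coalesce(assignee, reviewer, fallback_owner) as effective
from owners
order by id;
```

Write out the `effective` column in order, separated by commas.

Zane, Lena, NULL, Kai, Tara, Mira, Kai, Bob, Tara, Mira, Eve, Rosa, NULL

id=300: assignee=Zane → Zane
id=301: assignee=NULL, reviewer=NULL, fallback_owner=Lena → Lena
id=302: assignee=NULL, reviewer=NULL, fallback_owner=NULL (all NULL) → NULL
id=303: assignee=Kai → Kai
id=304: assignee=Tara → Tara
id=305: assignee=Mira → Mira
id=306: assignee=Kai → Kai
id=307: assignee=NULL, reviewer=Bob → Bob
id=308: assignee=NULL, reviewer=Tara → Tara
id=309: assignee=NULL, reviewer=Mira → Mira
id=310: assignee=Eve → Eve
id=311: assignee=Rosa → Rosa
id=312: assignee=NULL, reviewer=NULL, fallback_owner=NULL (all NULL) → NULL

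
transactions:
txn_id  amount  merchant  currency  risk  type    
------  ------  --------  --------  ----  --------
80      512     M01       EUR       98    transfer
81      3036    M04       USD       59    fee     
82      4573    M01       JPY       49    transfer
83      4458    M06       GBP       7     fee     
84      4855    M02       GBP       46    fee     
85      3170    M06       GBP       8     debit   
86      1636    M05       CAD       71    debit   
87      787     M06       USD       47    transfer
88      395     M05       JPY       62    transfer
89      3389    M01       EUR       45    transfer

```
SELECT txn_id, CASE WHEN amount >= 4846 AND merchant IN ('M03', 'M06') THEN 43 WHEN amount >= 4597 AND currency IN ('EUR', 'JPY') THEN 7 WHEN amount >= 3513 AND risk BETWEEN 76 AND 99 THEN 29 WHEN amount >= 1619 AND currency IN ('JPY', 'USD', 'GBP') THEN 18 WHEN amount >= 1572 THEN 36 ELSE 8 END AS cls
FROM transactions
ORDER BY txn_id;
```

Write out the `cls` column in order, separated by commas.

txn_id=80: ELSE → 8
txn_id=81: amount >= 1619 AND currency IN ('JPY', 'USD', 'GBP') → 18
txn_id=82: amount >= 1619 AND currency IN ('JPY', 'USD', 'GBP') → 18
txn_id=83: amount >= 1619 AND currency IN ('JPY', 'USD', 'GBP') → 18
txn_id=84: amount >= 1619 AND currency IN ('JPY', 'USD', 'GBP') → 18
txn_id=85: amount >= 1619 AND currency IN ('JPY', 'USD', 'GBP') → 18
txn_id=86: amount >= 1572 → 36
txn_id=87: ELSE → 8
txn_id=88: ELSE → 8
txn_id=89: amount >= 1572 → 36

8, 18, 18, 18, 18, 18, 36, 8, 8, 36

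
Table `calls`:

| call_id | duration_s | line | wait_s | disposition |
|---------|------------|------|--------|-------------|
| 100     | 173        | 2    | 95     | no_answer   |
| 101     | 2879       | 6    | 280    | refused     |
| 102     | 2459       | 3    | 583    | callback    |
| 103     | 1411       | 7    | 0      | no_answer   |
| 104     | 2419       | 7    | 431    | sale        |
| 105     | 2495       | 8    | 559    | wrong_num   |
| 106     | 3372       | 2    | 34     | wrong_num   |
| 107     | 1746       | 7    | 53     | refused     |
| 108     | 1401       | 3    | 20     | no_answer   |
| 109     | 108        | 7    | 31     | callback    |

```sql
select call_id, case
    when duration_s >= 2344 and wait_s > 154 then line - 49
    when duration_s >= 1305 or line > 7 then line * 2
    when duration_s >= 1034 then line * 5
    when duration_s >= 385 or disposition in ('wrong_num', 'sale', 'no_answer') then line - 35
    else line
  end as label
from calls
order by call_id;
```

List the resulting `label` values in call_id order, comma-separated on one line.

-33, -43, -46, 14, -42, -41, 4, 14, 6, 7

call_id=100: duration_s >= 385 or disposition in ('wrong_num', 'sale', 'no_answer') → -33
call_id=101: duration_s >= 2344 and wait_s > 154 → -43
call_id=102: duration_s >= 2344 and wait_s > 154 → -46
call_id=103: duration_s >= 1305 or line > 7 → 14
call_id=104: duration_s >= 2344 and wait_s > 154 → -42
call_id=105: duration_s >= 2344 and wait_s > 154 → -41
call_id=106: duration_s >= 1305 or line > 7 → 4
call_id=107: duration_s >= 1305 or line > 7 → 14
call_id=108: duration_s >= 1305 or line > 7 → 6
call_id=109: ELSE → 7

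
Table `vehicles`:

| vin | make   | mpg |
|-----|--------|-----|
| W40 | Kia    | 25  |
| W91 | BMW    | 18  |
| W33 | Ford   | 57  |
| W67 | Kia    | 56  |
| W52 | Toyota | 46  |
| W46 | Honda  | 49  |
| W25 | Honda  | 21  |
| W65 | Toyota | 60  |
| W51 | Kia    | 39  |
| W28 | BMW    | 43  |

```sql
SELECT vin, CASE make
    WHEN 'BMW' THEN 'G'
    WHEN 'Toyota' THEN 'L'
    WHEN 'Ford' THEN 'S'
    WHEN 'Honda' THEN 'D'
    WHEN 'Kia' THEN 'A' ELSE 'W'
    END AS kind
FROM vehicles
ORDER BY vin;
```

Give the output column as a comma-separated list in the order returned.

vin=W25: make='Honda' → D
vin=W28: make='BMW' → G
vin=W33: make='Ford' → S
vin=W40: make='Kia' → A
vin=W46: make='Honda' → D
vin=W51: make='Kia' → A
vin=W52: make='Toyota' → L
vin=W65: make='Toyota' → L
vin=W67: make='Kia' → A
vin=W91: make='BMW' → G

D, G, S, A, D, A, L, L, A, G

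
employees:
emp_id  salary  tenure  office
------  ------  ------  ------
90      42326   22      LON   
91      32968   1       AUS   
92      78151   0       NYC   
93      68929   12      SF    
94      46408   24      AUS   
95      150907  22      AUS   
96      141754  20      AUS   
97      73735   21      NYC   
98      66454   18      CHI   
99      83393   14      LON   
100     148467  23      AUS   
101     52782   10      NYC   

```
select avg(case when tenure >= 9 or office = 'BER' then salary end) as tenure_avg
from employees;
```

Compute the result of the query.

emp_id=90: ✓ → 42326
emp_id=91: ✗
emp_id=92: ✗
emp_id=93: ✓ → 68929
emp_id=94: ✓ → 46408
emp_id=95: ✓ → 150907
emp_id=96: ✓ → 141754
emp_id=97: ✓ → 73735
emp_id=98: ✓ → 66454
emp_id=99: ✓ → 83393
emp_id=100: ✓ → 148467
emp_id=101: ✓ → 52782
tenure_avg = (42326 + 68929 + 46408 + 150907 + 141754 + 73735 + 66454 + 83393 + 148467 + 52782) / 10 = 87515.5

87515.5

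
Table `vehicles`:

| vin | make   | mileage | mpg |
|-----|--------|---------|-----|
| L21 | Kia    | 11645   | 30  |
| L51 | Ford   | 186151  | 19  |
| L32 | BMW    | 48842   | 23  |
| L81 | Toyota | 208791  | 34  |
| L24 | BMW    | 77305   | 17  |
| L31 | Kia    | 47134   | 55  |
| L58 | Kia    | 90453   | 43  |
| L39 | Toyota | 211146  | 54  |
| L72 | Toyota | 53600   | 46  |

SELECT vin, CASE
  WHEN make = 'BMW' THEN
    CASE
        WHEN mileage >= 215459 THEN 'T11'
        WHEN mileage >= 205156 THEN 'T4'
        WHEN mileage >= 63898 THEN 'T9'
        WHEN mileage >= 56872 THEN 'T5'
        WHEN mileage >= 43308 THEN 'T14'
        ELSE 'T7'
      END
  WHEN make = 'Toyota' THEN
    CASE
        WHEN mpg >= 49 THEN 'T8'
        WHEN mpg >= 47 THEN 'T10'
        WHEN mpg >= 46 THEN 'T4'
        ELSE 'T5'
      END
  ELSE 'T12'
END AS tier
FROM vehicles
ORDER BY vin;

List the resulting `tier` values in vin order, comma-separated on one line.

T12, T9, T12, T14, T8, T12, T12, T4, T5

vin=L21: make='Kia' → outer ELSE → T12
vin=L24: make='BMW' → inner[mileage >= 63898] → T9
vin=L31: make='Kia' → outer ELSE → T12
vin=L32: make='BMW' → inner[mileage >= 43308] → T14
vin=L39: make='Toyota' → inner[mpg >= 49] → T8
vin=L51: make='Ford' → outer ELSE → T12
vin=L58: make='Kia' → outer ELSE → T12
vin=L72: make='Toyota' → inner[mpg >= 46] → T4
vin=L81: make='Toyota' → inner[ELSE] → T5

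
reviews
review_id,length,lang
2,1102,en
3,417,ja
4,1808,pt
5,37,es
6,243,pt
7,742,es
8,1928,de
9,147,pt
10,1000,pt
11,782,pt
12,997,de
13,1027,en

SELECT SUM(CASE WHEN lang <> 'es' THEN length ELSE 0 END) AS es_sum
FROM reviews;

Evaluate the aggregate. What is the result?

review_id=2: ✓ → 1102
review_id=3: ✓ → 417
review_id=4: ✓ → 1808
review_id=5: ✗
review_id=6: ✓ → 243
review_id=7: ✗
review_id=8: ✓ → 1928
review_id=9: ✓ → 147
review_id=10: ✓ → 1000
review_id=11: ✓ → 782
review_id=12: ✓ → 997
review_id=13: ✓ → 1027
es_sum = 1102 + 417 + 1808 + 243 + 1928 + 147 + 1000 + 782 + 997 + 1027 = 9451

9451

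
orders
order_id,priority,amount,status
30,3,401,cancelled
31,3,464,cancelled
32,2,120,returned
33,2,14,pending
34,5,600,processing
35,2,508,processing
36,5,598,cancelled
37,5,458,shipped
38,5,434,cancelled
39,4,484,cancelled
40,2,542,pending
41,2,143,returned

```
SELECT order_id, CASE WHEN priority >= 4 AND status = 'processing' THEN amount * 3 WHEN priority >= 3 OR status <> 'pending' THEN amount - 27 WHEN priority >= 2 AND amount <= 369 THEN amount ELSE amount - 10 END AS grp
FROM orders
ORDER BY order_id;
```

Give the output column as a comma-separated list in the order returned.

374, 437, 93, 14, 1800, 481, 571, 431, 407, 457, 532, 116

order_id=30: priority >= 3 OR status <> 'pending' → 374
order_id=31: priority >= 3 OR status <> 'pending' → 437
order_id=32: priority >= 3 OR status <> 'pending' → 93
order_id=33: priority >= 2 AND amount <= 369 → 14
order_id=34: priority >= 4 AND status = 'processing' → 1800
order_id=35: priority >= 3 OR status <> 'pending' → 481
order_id=36: priority >= 3 OR status <> 'pending' → 571
order_id=37: priority >= 3 OR status <> 'pending' → 431
order_id=38: priority >= 3 OR status <> 'pending' → 407
order_id=39: priority >= 3 OR status <> 'pending' → 457
order_id=40: ELSE → 532
order_id=41: priority >= 3 OR status <> 'pending' → 116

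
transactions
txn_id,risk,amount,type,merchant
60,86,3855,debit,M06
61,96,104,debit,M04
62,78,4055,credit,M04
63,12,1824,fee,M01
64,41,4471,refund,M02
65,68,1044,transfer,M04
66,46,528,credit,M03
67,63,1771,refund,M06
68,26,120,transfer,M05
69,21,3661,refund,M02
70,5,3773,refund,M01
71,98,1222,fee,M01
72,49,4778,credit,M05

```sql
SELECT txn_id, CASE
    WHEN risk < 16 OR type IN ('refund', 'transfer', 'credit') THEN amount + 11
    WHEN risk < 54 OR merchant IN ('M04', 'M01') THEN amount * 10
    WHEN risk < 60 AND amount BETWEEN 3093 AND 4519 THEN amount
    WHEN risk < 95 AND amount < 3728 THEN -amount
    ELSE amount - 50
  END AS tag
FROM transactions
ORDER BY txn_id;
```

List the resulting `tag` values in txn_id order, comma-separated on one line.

3805, 1040, 4066, 1835, 4482, 1055, 539, 1782, 131, 3672, 3784, 12220, 4789

txn_id=60: ELSE → 3805
txn_id=61: risk < 54 OR merchant IN ('M04', 'M01') → 1040
txn_id=62: risk < 16 OR type IN ('refund', 'transfer', 'credit') → 4066
txn_id=63: risk < 16 OR type IN ('refund', 'transfer', 'credit') → 1835
txn_id=64: risk < 16 OR type IN ('refund', 'transfer', 'credit') → 4482
txn_id=65: risk < 16 OR type IN ('refund', 'transfer', 'credit') → 1055
txn_id=66: risk < 16 OR type IN ('refund', 'transfer', 'credit') → 539
txn_id=67: risk < 16 OR type IN ('refund', 'transfer', 'credit') → 1782
txn_id=68: risk < 16 OR type IN ('refund', 'transfer', 'credit') → 131
txn_id=69: risk < 16 OR type IN ('refund', 'transfer', 'credit') → 3672
txn_id=70: risk < 16 OR type IN ('refund', 'transfer', 'credit') → 3784
txn_id=71: risk < 54 OR merchant IN ('M04', 'M01') → 12220
txn_id=72: risk < 16 OR type IN ('refund', 'transfer', 'credit') → 4789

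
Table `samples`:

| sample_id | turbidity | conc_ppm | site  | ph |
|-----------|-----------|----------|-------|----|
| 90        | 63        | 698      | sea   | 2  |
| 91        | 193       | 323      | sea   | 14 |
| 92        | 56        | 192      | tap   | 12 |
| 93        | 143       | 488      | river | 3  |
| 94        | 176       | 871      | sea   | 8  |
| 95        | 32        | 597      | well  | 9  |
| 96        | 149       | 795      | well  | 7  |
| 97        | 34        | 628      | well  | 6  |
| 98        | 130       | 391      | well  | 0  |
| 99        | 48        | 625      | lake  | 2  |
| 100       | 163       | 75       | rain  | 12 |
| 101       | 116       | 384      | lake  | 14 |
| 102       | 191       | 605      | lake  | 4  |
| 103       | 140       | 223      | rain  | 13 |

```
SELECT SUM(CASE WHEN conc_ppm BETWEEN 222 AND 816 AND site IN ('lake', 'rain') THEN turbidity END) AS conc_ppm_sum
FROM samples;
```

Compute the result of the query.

sample_id=90: ✗
sample_id=91: ✗
sample_id=92: ✗
sample_id=93: ✗
sample_id=94: ✗
sample_id=95: ✗
sample_id=96: ✗
sample_id=97: ✗
sample_id=98: ✗
sample_id=99: ✓ → 48
sample_id=100: ✗
sample_id=101: ✓ → 116
sample_id=102: ✓ → 191
sample_id=103: ✓ → 140
conc_ppm_sum = 48 + 116 + 191 + 140 = 495

495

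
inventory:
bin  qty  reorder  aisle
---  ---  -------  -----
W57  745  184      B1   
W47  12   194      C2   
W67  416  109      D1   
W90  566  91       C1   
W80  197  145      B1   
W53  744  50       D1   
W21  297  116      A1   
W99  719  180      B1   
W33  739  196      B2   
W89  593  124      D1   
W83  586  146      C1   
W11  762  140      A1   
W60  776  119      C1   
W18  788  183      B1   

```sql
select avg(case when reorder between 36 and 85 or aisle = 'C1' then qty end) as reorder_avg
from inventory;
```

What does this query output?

bin=W57: ✗
bin=W47: ✗
bin=W67: ✗
bin=W90: ✓ → 566
bin=W80: ✗
bin=W53: ✓ → 744
bin=W21: ✗
bin=W99: ✗
bin=W33: ✗
bin=W89: ✗
bin=W83: ✓ → 586
bin=W11: ✗
bin=W60: ✓ → 776
bin=W18: ✗
reorder_avg = (566 + 744 + 586 + 776) / 4 = 668

668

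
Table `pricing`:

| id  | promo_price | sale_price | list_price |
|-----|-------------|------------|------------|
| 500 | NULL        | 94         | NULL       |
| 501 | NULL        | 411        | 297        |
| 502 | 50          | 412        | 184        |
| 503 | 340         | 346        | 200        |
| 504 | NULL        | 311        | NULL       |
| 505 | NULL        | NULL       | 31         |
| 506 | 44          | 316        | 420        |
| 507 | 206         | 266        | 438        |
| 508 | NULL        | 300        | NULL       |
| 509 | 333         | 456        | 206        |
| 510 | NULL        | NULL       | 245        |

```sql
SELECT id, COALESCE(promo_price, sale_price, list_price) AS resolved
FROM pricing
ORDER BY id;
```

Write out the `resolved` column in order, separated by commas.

id=500: promo_price=NULL, sale_price=94 → 94
id=501: promo_price=NULL, sale_price=411 → 411
id=502: promo_price=50 → 50
id=503: promo_price=340 → 340
id=504: promo_price=NULL, sale_price=311 → 311
id=505: promo_price=NULL, sale_price=NULL, list_price=31 → 31
id=506: promo_price=44 → 44
id=507: promo_price=206 → 206
id=508: promo_price=NULL, sale_price=300 → 300
id=509: promo_price=333 → 333
id=510: promo_price=NULL, sale_price=NULL, list_price=245 → 245

94, 411, 50, 340, 311, 31, 44, 206, 300, 333, 245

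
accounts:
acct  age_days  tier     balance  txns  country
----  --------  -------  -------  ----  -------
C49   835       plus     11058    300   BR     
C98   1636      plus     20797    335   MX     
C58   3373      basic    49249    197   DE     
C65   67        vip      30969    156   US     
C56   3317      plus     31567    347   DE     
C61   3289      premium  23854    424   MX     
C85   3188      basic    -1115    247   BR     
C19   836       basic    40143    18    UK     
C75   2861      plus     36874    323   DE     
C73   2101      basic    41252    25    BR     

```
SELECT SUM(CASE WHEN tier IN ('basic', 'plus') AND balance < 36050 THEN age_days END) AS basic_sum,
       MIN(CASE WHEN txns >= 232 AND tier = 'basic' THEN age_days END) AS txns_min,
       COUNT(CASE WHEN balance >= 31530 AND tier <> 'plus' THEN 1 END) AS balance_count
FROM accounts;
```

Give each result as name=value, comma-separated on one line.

basic_sum=8976, txns_min=3188, balance_count=3

[basic_sum: tier IN ('basic', 'plus') AND balance < 36050]
acct=C49: ✓ → 835
acct=C98: ✓ → 1636
acct=C58: ✗
acct=C65: ✗
acct=C56: ✓ → 3317
acct=C61: ✗
acct=C85: ✓ → 3188
acct=C19: ✗
acct=C75: ✗
acct=C73: ✗
basic_sum = 835 + 1636 + 3317 + 3188 = 8976
—
[txns_min: txns >= 232 AND tier = 'basic']
acct=C49: ✗
acct=C98: ✗
acct=C58: ✗
acct=C65: ✗
acct=C56: ✗
acct=C61: ✗
acct=C85: ✓ → 3188
acct=C19: ✗
acct=C75: ✗
acct=C73: ✗
txns_min = MIN(3188) = 3188
—
[balance_count: balance >= 31530 AND tier <> 'plus']
acct=C49: ✗
acct=C98: ✗
acct=C58: ✓ → 1
acct=C65: ✗
acct=C56: ✗
acct=C61: ✗
acct=C85: ✗
acct=C19: ✓ → 1
acct=C75: ✗
acct=C73: ✓ → 1
balance_count = COUNT(1, 1, 1) = 3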